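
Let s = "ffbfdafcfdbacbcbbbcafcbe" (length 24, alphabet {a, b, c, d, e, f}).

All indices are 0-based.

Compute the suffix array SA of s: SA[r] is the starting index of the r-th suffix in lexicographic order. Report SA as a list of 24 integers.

[11, 19, 5, 10, 15, 16, 17, 13, 22, 2, 18, 14, 12, 21, 7, 4, 9, 23, 1, 20, 6, 3, 8, 0]

sorted suffixes:
  #0 SA[0]=11  'acbcbbbcafcbe'
  #1 SA[1]=19  'afcbe'
  #2 SA[2]=5  'afcfdbacbcbbbcafcbe'
  #3 SA[3]=10  'bacbcbbbcafcbe'
  #4 SA[4]=15  'bbbcafcbe'
  #5 SA[5]=16  'bbcafcbe'
  #6 SA[6]=17  'bcafcbe'
  #7 SA[7]=13  'bcbbbcafcbe'
  #8 SA[8]=22  'be'
  #9 SA[9]=2  'bfdafcfdbacbcbbbcafcbe'
  #10 SA[10]=18  'cafcbe'
  #11 SA[11]=14  'cbbbcafcbe'
  #12 SA[12]=12  'cbcbbbcafcbe'
  #13 SA[13]=21  'cbe'
  #14 SA[14]=7  'cfdbacbcbbbcafcbe'
  #15 SA[15]=4  'dafcfdbacbcbbbcafcbe'
  #16 SA[16]=9  'dbacbcbbbcafcbe'
  #17 SA[17]=23  'e'
  #18 SA[18]=1  'fbfdafcfdbacbcbbbcafcbe'
  #19 SA[19]=20  'fcbe'
  #20 SA[20]=6  'fcfdbacbcbbbcafcbe'
  #21 SA[21]=3  'fdafcfdbacbcbbbcafcbe'
  #22 SA[22]=8  'fdbacbcbbbcafcbe'
  #23 SA[23]=0  'ffbfdafcfdbacbcbbbcafcbe'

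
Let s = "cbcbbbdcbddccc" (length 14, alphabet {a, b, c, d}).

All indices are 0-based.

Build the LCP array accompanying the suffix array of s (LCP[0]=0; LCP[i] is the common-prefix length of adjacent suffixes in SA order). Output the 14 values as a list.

sorted suffixes:
  #0 SA[0]=3  'bbbdcbddccc'
  #1 SA[1]=4  'bbdcbddccc'
  #2 SA[2]=1  'bcbbbdcbddccc'
  #3 SA[3]=5  'bdcbddccc'
  #4 SA[4]=8  'bddccc'
  #5 SA[5]=13  'c'
  #6 SA[6]=2  'cbbbdcbddccc'
  #7 SA[7]=0  'cbcbbbdcbddccc'
  #8 SA[8]=7  'cbddccc'
  #9 SA[9]=12  'cc'
  #10 SA[10]=11  'ccc'
  #11 SA[11]=6  'dcbddccc'
  #12 SA[12]=10  'dccc'
  #13 SA[13]=9  'ddccc'

SA = [3, 4, 1, 5, 8, 13, 2, 0, 7, 12, 11, 6, 10, 9]
rank  pair      lcp
   1  s[3:],s[4:]  2  'bb'
   2  s[4:],s[1:]  1  'b'
   3  s[1:],s[5:]  1  'b'
   4  s[5:],s[8:]  2  'bd'
   5  s[8:],s[13:]  0  ''
   6  s[13:],s[2:]  1  'c'
   7  s[2:],s[0:]  2  'cb'
   8  s[0:],s[7:]  2  'cb'
   9  s[7:],s[12:]  1  'c'
  10  s[12:],s[11:]  2  'cc'
  11  s[11:],s[6:]  0  ''
  12  s[6:],s[10:]  2  'dc'
  13  s[10:],s[9:]  1  'd'

[0, 2, 1, 1, 2, 0, 1, 2, 2, 1, 2, 0, 2, 1]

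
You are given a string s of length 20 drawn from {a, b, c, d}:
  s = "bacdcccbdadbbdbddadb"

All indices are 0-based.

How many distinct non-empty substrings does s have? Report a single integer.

184

rank | idx | suffix
   0 |   1 | acdcccbdadbbdbddadb
   1 |  17 | adb
   2 |   9 | adbbdbddadb
   3 |  19 | b
   4 |   0 | bacdcccbdadbbdbddadb
   5 |  11 | bbdbddadb
   6 |   7 | bdadbbdbddadb
   7 |  12 | bdbddadb
   8 |  14 | bddadb
   9 |   6 | cbdadbbdbddadb
  10 |   5 | ccbdadbbdbddadb
  11 |   4 | cccbdadbbdbddadb
  12 |   2 | cdcccbdadbbdbddadb
  13 |  16 | dadb
  14 |   8 | dadbbdbddadb
  15 |  18 | db
  16 |  10 | dbbdbddadb
  17 |  13 | dbddadb
  18 |   3 | dcccbdadbbdbddadb
  19 |  15 | ddadb

SA = [1, 17, 9, 19, 0, 11, 7, 12, 14, 6, 5, 4, 2, 16, 8, 18, 10, 13, 3, 15]
[i] adj suffixes → lcp
  [1] 1/17 → 1 ('a')
  [2] 17/9 → 3 ('adb')
  [3] 9/19 → 0 ('')
  [4] 19/0 → 1 ('b')
  [5] 0/11 → 1 ('b')
  [6] 11/7 → 1 ('b')
  [7] 7/12 → 2 ('bd')
  [8] 12/14 → 2 ('bd')
  [9] 14/6 → 0 ('')
  [10] 6/5 → 1 ('c')
  [11] 5/4 → 2 ('cc')
  [12] 4/2 → 1 ('c')
  [13] 2/16 → 0 ('')
  [14] 16/8 → 4 ('dadb')
  [15] 8/18 → 1 ('d')
  [16] 18/10 → 2 ('db')
  [17] 10/13 → 2 ('db')
  [18] 13/3 → 1 ('d')
  [19] 3/15 → 1 ('d')

n(n+1)/2 = 20·21/2 = 210
Σ LCP = 0 + 1 + 3 + 0 + 1 + 1 + 1 + 2 + 2 + 0 + 1 + 2 + 1 + 0 + 4 + 1 + 2 + 2 + 1 + 1 = 26
distinct = 210 − 26 = 184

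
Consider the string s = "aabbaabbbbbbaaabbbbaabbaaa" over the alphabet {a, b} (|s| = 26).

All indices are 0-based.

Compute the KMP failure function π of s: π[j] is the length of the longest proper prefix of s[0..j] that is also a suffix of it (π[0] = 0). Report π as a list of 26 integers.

[0, 1, 0, 0, 1, 2, 3, 4, 0, 0, 0, 0, 1, 2, 2, 3, 4, 0, 0, 1, 2, 3, 4, 5, 6, 2]

π[0] = 0
j=1 s[j]='a': π[1]=1 (border 'a')
j=2 s[j]='b': k: 1→0; π[2]=0 (border '')
j=3 s[j]='b': π[3]=0 (border '')
j=4 s[j]='a': π[4]=1 (border 'a')
j=5 s[j]='a': π[5]=2 (border 'aa')
j=6 s[j]='b': π[6]=3 (border 'aab')
j=7 s[j]='b': π[7]=4 (border 'aabb')
j=8 s[j]='b': k: 4→0; π[8]=0 (border '')
j=9 s[j]='b': π[9]=0 (border '')
j=10 s[j]='b': π[10]=0 (border '')
j=11 s[j]='b': π[11]=0 (border '')
j=12 s[j]='a': π[12]=1 (border 'a')
j=13 s[j]='a': π[13]=2 (border 'aa')
j=14 s[j]='a': k: 2→1; π[14]=2 (border 'aa')
j=15 s[j]='b': π[15]=3 (border 'aab')
j=16 s[j]='b': π[16]=4 (border 'aabb')
j=17 s[j]='b': k: 4→0; π[17]=0 (border '')
j=18 s[j]='b': π[18]=0 (border '')
j=19 s[j]='a': π[19]=1 (border 'a')
j=20 s[j]='a': π[20]=2 (border 'aa')
j=21 s[j]='b': π[21]=3 (border 'aab')
j=22 s[j]='b': π[22]=4 (border 'aabb')
j=23 s[j]='a': π[23]=5 (border 'aabba')
j=24 s[j]='a': π[24]=6 (border 'aabbaa')
j=25 s[j]='a': k: 6→2→1; π[25]=2 (border 'aa')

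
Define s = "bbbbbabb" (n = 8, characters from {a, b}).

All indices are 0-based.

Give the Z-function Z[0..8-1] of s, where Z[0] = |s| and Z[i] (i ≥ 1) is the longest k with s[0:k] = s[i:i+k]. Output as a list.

Z[0]=8
i=1: i≥r, start 0; Z[1]=4 extend→box=[1,5)
i=2: min(r-i=3, Z[1]=4)=3; Z[2]=3
i=3: min(r-i=2, Z[2]=3)=2; Z[3]=2
i=4: min(r-i=1, Z[3]=2)=1; Z[4]=1
i=5: i≥r, start 0; Z[5]=0
i=6: i≥r, start 0; Z[6]=2 extend→box=[6,8)
i=7: min(r-i=1, Z[1]=4)=1; Z[7]=1

[8, 4, 3, 2, 1, 0, 2, 1]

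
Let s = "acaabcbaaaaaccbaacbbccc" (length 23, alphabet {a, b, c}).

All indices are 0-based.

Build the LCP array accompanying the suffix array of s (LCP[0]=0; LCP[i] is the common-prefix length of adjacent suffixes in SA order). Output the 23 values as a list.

sorted suffixes:
  #0 SA[0]=7  'aaaaaccbaacbbccc'
  #1 SA[1]=8  'aaaaccbaacbbccc'
  #2 SA[2]=9  'aaaccbaacbbccc'
  #3 SA[3]=2  'aabcbaaaaaccbaacbbccc'
  #4 SA[4]=15  'aacbbccc'
  #5 SA[5]=10  'aaccbaacbbccc'
  #6 SA[6]=3  'abcbaaaaaccbaacbbccc'
  #7 SA[7]=0  'acaabcbaaaaaccbaacbbccc'
  #8 SA[8]=16  'acbbccc'
  #9 SA[9]=11  'accbaacbbccc'
  #10 SA[10]=6  'baaaaaccbaacbbccc'
  #11 SA[11]=14  'baacbbccc'
  #12 SA[12]=18  'bbccc'
  #13 SA[13]=4  'bcbaaaaaccbaacbbccc'
  #14 SA[14]=19  'bccc'
  #15 SA[15]=22  'c'
  #16 SA[16]=1  'caabcbaaaaaccbaacbbccc'
  #17 SA[17]=5  'cbaaaaaccbaacbbccc'
  #18 SA[18]=13  'cbaacbbccc'
  #19 SA[19]=17  'cbbccc'
  #20 SA[20]=21  'cc'
  #21 SA[21]=12  'ccbaacbbccc'
  #22 SA[22]=20  'ccc'

SA = [7, 8, 9, 2, 15, 10, 3, 0, 16, 11, 6, 14, 18, 4, 19, 22, 1, 5, 13, 17, 21, 12, 20]
rank  pair      lcp
   1  s[7:],s[8:]  4  'aaaa'
   2  s[8:],s[9:]  3  'aaa'
   3  s[9:],s[2:]  2  'aa'
   4  s[2:],s[15:]  2  'aa'
   5  s[15:],s[10:]  3  'aac'
   6  s[10:],s[3:]  1  'a'
   7  s[3:],s[0:]  1  'a'
   8  s[0:],s[16:]  2  'ac'
   9  s[16:],s[11:]  2  'ac'
  10  s[11:],s[6:]  0  ''
  11  s[6:],s[14:]  3  'baa'
  12  s[14:],s[18:]  1  'b'
  13  s[18:],s[4:]  1  'b'
  14  s[4:],s[19:]  2  'bc'
  15  s[19:],s[22:]  0  ''
  16  s[22:],s[1:]  1  'c'
  17  s[1:],s[5:]  1  'c'
  18  s[5:],s[13:]  4  'cbaa'
  19  s[13:],s[17:]  2  'cb'
  20  s[17:],s[21:]  1  'c'
  21  s[21:],s[12:]  2  'cc'
  22  s[12:],s[20:]  2  'cc'

[0, 4, 3, 2, 2, 3, 1, 1, 2, 2, 0, 3, 1, 1, 2, 0, 1, 1, 4, 2, 1, 2, 2]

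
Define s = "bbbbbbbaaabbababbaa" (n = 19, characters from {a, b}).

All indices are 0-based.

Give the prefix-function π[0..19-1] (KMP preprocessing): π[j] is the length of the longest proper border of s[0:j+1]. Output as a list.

[0, 1, 2, 3, 4, 5, 6, 0, 0, 0, 1, 2, 0, 1, 0, 1, 2, 0, 0]

π[0] = 0
j=1 s[j]='b': π[1]=1 (border 'b')
j=2 s[j]='b': π[2]=2 (border 'bb')
j=3 s[j]='b': π[3]=3 (border 'bbb')
j=4 s[j]='b': π[4]=4 (border 'bbbb')
j=5 s[j]='b': π[5]=5 (border 'bbbbb')
j=6 s[j]='b': π[6]=6 (border 'bbbbbb')
j=7 s[j]='a': k: 6→5→4→3→2→1→0; π[7]=0 (border '')
j=8 s[j]='a': π[8]=0 (border '')
j=9 s[j]='a': π[9]=0 (border '')
j=10 s[j]='b': π[10]=1 (border 'b')
j=11 s[j]='b': π[11]=2 (border 'bb')
j=12 s[j]='a': k: 2→1→0; π[12]=0 (border '')
j=13 s[j]='b': π[13]=1 (border 'b')
j=14 s[j]='a': k: 1→0; π[14]=0 (border '')
j=15 s[j]='b': π[15]=1 (border 'b')
j=16 s[j]='b': π[16]=2 (border 'bb')
j=17 s[j]='a': k: 2→1→0; π[17]=0 (border '')
j=18 s[j]='a': π[18]=0 (border '')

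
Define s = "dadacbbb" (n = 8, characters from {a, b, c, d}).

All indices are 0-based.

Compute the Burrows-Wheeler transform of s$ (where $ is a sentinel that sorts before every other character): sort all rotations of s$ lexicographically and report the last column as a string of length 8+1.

bddbbcaa$

rank  rotation   last
    0  $dadacbbb  b
    1  acbbb$dad  d
    2  adacbbb$d  d
    3  b$dadacbb  b
    4  bb$dadacb  b
    5  bbb$dadac  c
    6  cbbb$dada  a
    7  dacbbb$da  a
    8  dadacbbb$  $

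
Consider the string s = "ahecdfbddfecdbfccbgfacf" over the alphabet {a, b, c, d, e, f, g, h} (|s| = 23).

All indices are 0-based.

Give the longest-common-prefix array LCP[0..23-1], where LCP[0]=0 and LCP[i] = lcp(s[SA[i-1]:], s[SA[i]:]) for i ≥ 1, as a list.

[0, 1, 0, 1, 1, 0, 1, 1, 2, 1, 0, 1, 1, 2, 0, 3, 0, 1, 1, 1, 1, 0, 0]

rank | idx | suffix
   0 |  20 | acf
   1 |   0 | ahecdfbddfecdbfccbgfacf
   2 |   6 | bddfecdbfccbgfacf
   3 |  13 | bfccbgfacf
   4 |  17 | bgfacf
   5 |  16 | cbgfacf
   6 |  15 | ccbgfacf
   7 |  11 | cdbfccbgfacf
   8 |   3 | cdfbddfecdbfccbgfacf
   9 |  21 | cf
  10 |  12 | dbfccbgfacf
  11 |   7 | ddfecdbfccbgfacf
  12 |   4 | dfbddfecdbfccbgfacf
  13 |   8 | dfecdbfccbgfacf
  14 |  10 | ecdbfccbgfacf
  15 |   2 | ecdfbddfecdbfccbgfacf
  16 |  22 | f
  17 |  19 | facf
  18 |   5 | fbddfecdbfccbgfacf
  19 |  14 | fccbgfacf
  20 |   9 | fecdbfccbgfacf
  21 |  18 | gfacf
  22 |   1 | hecdfbddfecdbfccbgfacf

SA = [20, 0, 6, 13, 17, 16, 15, 11, 3, 21, 12, 7, 4, 8, 10, 2, 22, 19, 5, 14, 9, 18, 1]
rank  pair      lcp
   1  s[20:],s[0:]  1  'a'
   2  s[0:],s[6:]  0  ''
   3  s[6:],s[13:]  1  'b'
   4  s[13:],s[17:]  1  'b'
   5  s[17:],s[16:]  0  ''
   6  s[16:],s[15:]  1  'c'
   7  s[15:],s[11:]  1  'c'
   8  s[11:],s[3:]  2  'cd'
   9  s[3:],s[21:]  1  'c'
  10  s[21:],s[12:]  0  ''
  11  s[12:],s[7:]  1  'd'
  12  s[7:],s[4:]  1  'd'
  13  s[4:],s[8:]  2  'df'
  14  s[8:],s[10:]  0  ''
  15  s[10:],s[2:]  3  'ecd'
  16  s[2:],s[22:]  0  ''
  17  s[22:],s[19:]  1  'f'
  18  s[19:],s[5:]  1  'f'
  19  s[5:],s[14:]  1  'f'
  20  s[14:],s[9:]  1  'f'
  21  s[9:],s[18:]  0  ''
  22  s[18:],s[1:]  0  ''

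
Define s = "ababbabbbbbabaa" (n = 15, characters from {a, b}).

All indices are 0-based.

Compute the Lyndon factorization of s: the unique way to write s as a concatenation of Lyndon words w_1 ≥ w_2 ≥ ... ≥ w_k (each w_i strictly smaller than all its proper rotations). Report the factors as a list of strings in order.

emit factor 1: 'ababbabbbbb' (i=0, period=11)
emit factor 2: 'ab' (i=11, period=2)
emit factor 3: 'a' (i=13, period=1)
emit factor 4: 'a' (i=14, period=1)

["ababbabbbbb", "ab", "a", "a"]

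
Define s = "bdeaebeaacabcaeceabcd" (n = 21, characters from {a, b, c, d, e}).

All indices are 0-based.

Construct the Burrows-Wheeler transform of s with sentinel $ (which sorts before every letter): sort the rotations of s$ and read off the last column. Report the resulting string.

deceaecaa$eabbecbbcdaa

rank  rotation                last
    0  $bdeaebeaacabcaeceabcd  d
    1  aacabcaeceabcd$bdeaebe  e
    2  abcaeceabcd$bdeaebeaac  c
    3  abcd$bdeaebeaacabcaece  e
    4  acabcaeceabcd$bdeaebea  a
    5  aebeaacabcaeceabcd$bde  e
    6  aeceabcd$bdeaebeaacabc  c
    7  bcaeceabcd$bdeaebeaaca  a
    8  bcd$bdeaebeaacabcaecea  a
    9  bdeaebeaacabcaeceabcd$  $
   10  beaacabcaeceabcd$bdeae  e
   11  cabcaeceabcd$bdeaebeaa  a
   12  caeceabcd$bdeaebeaacab  b
   13  cd$bdeaebeaacabcaeceab  b
   14  ceabcd$bdeaebeaacabcae  e
   15  d$bdeaebeaacabcaeceabc  c
   16  deaebeaacabcaeceabcd$b  b
   17  eaacabcaeceabcd$bdeaeb  b
   18  eabcd$bdeaebeaacabcaec  c
   19  eaebeaacabcaeceabcd$bd  d
   20  ebeaacabcaeceabcd$bdea  a
   21  eceabcd$bdeaebeaacabca  a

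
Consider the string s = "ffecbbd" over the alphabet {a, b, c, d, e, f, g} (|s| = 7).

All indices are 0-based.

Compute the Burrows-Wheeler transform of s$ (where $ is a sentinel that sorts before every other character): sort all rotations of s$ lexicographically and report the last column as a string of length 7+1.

rank  rotation  last
    0  $ffecbbd  d
    1  bbd$ffec  c
    2  bd$ffecb  b
    3  cbbd$ffe  e
    4  d$ffecbb  b
    5  ecbbd$ff  f
    6  fecbbd$f  f
    7  ffecbbd$  $

dcbebff$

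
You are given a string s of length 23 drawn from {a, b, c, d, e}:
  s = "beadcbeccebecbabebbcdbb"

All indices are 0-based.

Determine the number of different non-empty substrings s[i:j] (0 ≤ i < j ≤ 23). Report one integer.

250

sorted suffixes:
  #0 SA[0]=14  'abebbcdbb'
  #1 SA[1]=2  'adcbeccebecbabebbcdbb'
  #2 SA[2]=22  'b'
  #3 SA[3]=13  'babebbcdbb'
  #4 SA[4]=21  'bb'
  #5 SA[5]=17  'bbcdbb'
  #6 SA[6]=18  'bcdbb'
  #7 SA[7]=0  'beadcbeccebecbabebbcdbb'
  #8 SA[8]=15  'bebbcdbb'
  #9 SA[9]=10  'becbabebbcdbb'
  #10 SA[10]=5  'beccebecbabebbcdbb'
  #11 SA[11]=12  'cbabebbcdbb'
  #12 SA[12]=4  'cbeccebecbabebbcdbb'
  #13 SA[13]=7  'ccebecbabebbcdbb'
  #14 SA[14]=19  'cdbb'
  #15 SA[15]=8  'cebecbabebbcdbb'
  #16 SA[16]=20  'dbb'
  #17 SA[17]=3  'dcbeccebecbabebbcdbb'
  #18 SA[18]=1  'eadcbeccebecbabebbcdbb'
  #19 SA[19]=16  'ebbcdbb'
  #20 SA[20]=9  'ebecbabebbcdbb'
  #21 SA[21]=11  'ecbabebbcdbb'
  #22 SA[22]=6  'eccebecbabebbcdbb'

SA = [14, 2, 22, 13, 21, 17, 18, 0, 15, 10, 5, 12, 4, 7, 19, 8, 20, 3, 1, 16, 9, 11, 6]
i: (SA[i-1],SA[i]) lcp shared
  1: (14,2) 1 'a'
  2: (2,22) 0 ''
  3: (22,13) 1 'b'
  4: (13,21) 1 'b'
  5: (21,17) 2 'bb'
  6: (17,18) 1 'b'
  7: (18,0) 1 'b'
  8: (0,15) 2 'be'
  9: (15,10) 2 'be'
  10: (10,5) 3 'bec'
  11: (5,12) 0 ''
  12: (12,4) 2 'cb'
  13: (4,7) 1 'c'
  14: (7,19) 1 'c'
  15: (19,8) 1 'c'
  16: (8,20) 0 ''
  17: (20,3) 1 'd'
  18: (3,1) 0 ''
  19: (1,16) 1 'e'
  20: (16,9) 2 'eb'
  21: (9,11) 1 'e'
  22: (11,6) 2 'ec'

n(n+1)/2 = 23·24/2 = 276
Σ LCP = 0 + 1 + 0 + 1 + 1 + 2 + 1 + 1 + 2 + 2 + 3 + 0 + 2 + 1 + 1 + 1 + 0 + 1 + 0 + 1 + 2 + 1 + 2 = 26
distinct = 276 − 26 = 250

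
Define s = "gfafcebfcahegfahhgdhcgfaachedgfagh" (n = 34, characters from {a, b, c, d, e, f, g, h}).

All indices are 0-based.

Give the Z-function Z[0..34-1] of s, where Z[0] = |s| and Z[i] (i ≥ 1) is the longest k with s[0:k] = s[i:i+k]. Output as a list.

[34, 0, 0, 0, 0, 0, 0, 0, 0, 0, 0, 0, 3, 0, 0, 0, 0, 1, 0, 0, 0, 3, 0, 0, 0, 0, 0, 0, 0, 3, 0, 0, 1, 0]

Z[0]=34
i=1: i≥r, start 0; Z[1]=0
i=2: i≥r, start 0; Z[2]=0
i=3: i≥r, start 0; Z[3]=0
i=4: i≥r, start 0; Z[4]=0
i=5: i≥r, start 0; Z[5]=0
i=6: i≥r, start 0; Z[6]=0
i=7: i≥r, start 0; Z[7]=0
i=8: i≥r, start 0; Z[8]=0
i=9: i≥r, start 0; Z[9]=0
i=10: i≥r, start 0; Z[10]=0
i=11: i≥r, start 0; Z[11]=0
i=12: i≥r, start 0; Z[12]=3 scan→box=[12,15)
i=13: min(r-i=2, Z[1]=0)=0; Z[13]=0
i=14: min(r-i=1, Z[2]=0)=0; Z[14]=0
i=15: i≥r, start 0; Z[15]=0
i=16: i≥r, start 0; Z[16]=0
i=17: i≥r, start 0; Z[17]=1 scan→box=[17,18)
i=18: i≥r, start 0; Z[18]=0
i=19: i≥r, start 0; Z[19]=0
i=20: i≥r, start 0; Z[20]=0
i=21: i≥r, start 0; Z[21]=3 scan→box=[21,24)
i=22: min(r-i=2, Z[1]=0)=0; Z[22]=0
i=23: min(r-i=1, Z[2]=0)=0; Z[23]=0
i=24: i≥r, start 0; Z[24]=0
i=25: i≥r, start 0; Z[25]=0
i=26: i≥r, start 0; Z[26]=0
i=27: i≥r, start 0; Z[27]=0
i=28: i≥r, start 0; Z[28]=0
i=29: i≥r, start 0; Z[29]=3 scan→box=[29,32)
i=30: min(r-i=2, Z[1]=0)=0; Z[30]=0
i=31: min(r-i=1, Z[2]=0)=0; Z[31]=0
i=32: i≥r, start 0; Z[32]=1 scan→box=[32,33)
i=33: i≥r, start 0; Z[33]=0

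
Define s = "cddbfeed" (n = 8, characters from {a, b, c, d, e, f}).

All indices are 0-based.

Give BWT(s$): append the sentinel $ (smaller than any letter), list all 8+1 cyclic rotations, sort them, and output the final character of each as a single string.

rank  rotation   last
    0  $cddbfeed  d
    1  bfeed$cdd  d
    2  cddbfeed$  $
    3  d$cddbfee  e
    4  dbfeed$cd  d
    5  ddbfeed$c  c
    6  ed$cddbfe  e
    7  eed$cddbf  f
    8  feed$cddb  b

dd$edcefb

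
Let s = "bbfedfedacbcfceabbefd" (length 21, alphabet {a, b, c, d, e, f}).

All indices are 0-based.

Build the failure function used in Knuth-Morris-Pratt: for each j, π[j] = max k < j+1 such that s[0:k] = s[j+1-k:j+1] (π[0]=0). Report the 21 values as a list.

π[0] = 0
j=1 s[j]='b': π[1]=1 (border 'b')
j=2 s[j]='f': k: 1→0; π[2]=0 (border '')
j=3 s[j]='e': π[3]=0 (border '')
j=4 s[j]='d': π[4]=0 (border '')
j=5 s[j]='f': π[5]=0 (border '')
j=6 s[j]='e': π[6]=0 (border '')
j=7 s[j]='d': π[7]=0 (border '')
j=8 s[j]='a': π[8]=0 (border '')
j=9 s[j]='c': π[9]=0 (border '')
j=10 s[j]='b': π[10]=1 (border 'b')
j=11 s[j]='c': k: 1→0; π[11]=0 (border '')
j=12 s[j]='f': π[12]=0 (border '')
j=13 s[j]='c': π[13]=0 (border '')
j=14 s[j]='e': π[14]=0 (border '')
j=15 s[j]='a': π[15]=0 (border '')
j=16 s[j]='b': π[16]=1 (border 'b')
j=17 s[j]='b': π[17]=2 (border 'bb')
j=18 s[j]='e': k: 2→1→0; π[18]=0 (border '')
j=19 s[j]='f': π[19]=0 (border '')
j=20 s[j]='d': π[20]=0 (border '')

[0, 1, 0, 0, 0, 0, 0, 0, 0, 0, 1, 0, 0, 0, 0, 0, 1, 2, 0, 0, 0]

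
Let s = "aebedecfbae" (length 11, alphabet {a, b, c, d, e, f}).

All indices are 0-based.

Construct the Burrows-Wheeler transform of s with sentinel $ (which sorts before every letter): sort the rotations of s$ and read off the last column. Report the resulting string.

rank  rotation      last
    0  $aebedecfbae  e
    1  ae$aebedecfb  b
    2  aebedecfbae$  $
    3  bae$aebedecf  f
    4  bedecfbae$ae  e
    5  cfbae$aebede  e
    6  decfbae$aebe  e
    7  e$aebedecfba  a
    8  ebedecfbae$a  a
    9  ecfbae$aebed  d
   10  edecfbae$aeb  b
   11  fbae$aebedec  c

eb$feeeaadbc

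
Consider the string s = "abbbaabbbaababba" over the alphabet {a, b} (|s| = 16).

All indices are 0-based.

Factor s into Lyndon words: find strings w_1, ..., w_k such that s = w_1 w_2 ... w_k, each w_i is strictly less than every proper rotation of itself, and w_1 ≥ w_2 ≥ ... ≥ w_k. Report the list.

emit factor 1: 'abbb' (i=0, period=4)
emit factor 2: 'aabbb' (i=4, period=5)
emit factor 3: 'aababb' (i=9, period=6)
emit factor 4: 'a' (i=15, period=1)

["abbb", "aabbb", "aababb", "a"]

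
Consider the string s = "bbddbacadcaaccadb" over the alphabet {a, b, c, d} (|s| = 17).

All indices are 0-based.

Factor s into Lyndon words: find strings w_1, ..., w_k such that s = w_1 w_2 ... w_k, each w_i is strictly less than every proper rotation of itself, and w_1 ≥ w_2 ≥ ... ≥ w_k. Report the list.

["bbdd", "b", "acadc", "aaccadb"]

emit factor 1: 'bbdd' (i=0, period=4)
emit factor 2: 'b' (i=4, period=1)
emit factor 3: 'acadc' (i=5, period=5)
emit factor 4: 'aaccadb' (i=10, period=7)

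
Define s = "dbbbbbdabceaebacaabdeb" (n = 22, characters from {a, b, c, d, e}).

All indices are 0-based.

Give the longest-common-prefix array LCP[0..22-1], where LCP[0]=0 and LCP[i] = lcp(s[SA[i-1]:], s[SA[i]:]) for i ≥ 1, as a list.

rank→(start, suffix):
  0 → (16, 'aabdeb')
  1 → (7, 'abceaebacaabdeb')
  2 → (17, 'abdeb')
  3 → (14, 'acaabdeb')
  4 → (11, 'aebacaabdeb')
  5 → (21, 'b')
  6 → (13, 'bacaabdeb')
  7 → (1, 'bbbbbdabceaebacaabdeb')
  8 → (2, 'bbbbdabceaebacaabdeb')
  9 → (3, 'bbbdabceaebacaabdeb')
  10 → (4, 'bbdabceaebacaabdeb')
  11 → (8, 'bceaebacaabdeb')
  12 → (5, 'bdabceaebacaabdeb')
  13 → (18, 'bdeb')
  14 → (15, 'caabdeb')
  15 → (9, 'ceaebacaabdeb')
  16 → (6, 'dabceaebacaabdeb')
  17 → (0, 'dbbbbbdabceaebacaabdeb')
  18 → (19, 'deb')
  19 → (10, 'eaebacaabdeb')
  20 → (20, 'eb')
  21 → (12, 'ebacaabdeb')

SA = [16, 7, 17, 14, 11, 21, 13, 1, 2, 3, 4, 8, 5, 18, 15, 9, 6, 0, 19, 10, 20, 12]
rank  pair      lcp
   1  s[16:],s[7:]  1  'a'
   2  s[7:],s[17:]  2  'ab'
   3  s[17:],s[14:]  1  'a'
   4  s[14:],s[11:]  1  'a'
   5  s[11:],s[21:]  0  ''
   6  s[21:],s[13:]  1  'b'
   7  s[13:],s[1:]  1  'b'
   8  s[1:],s[2:]  4  'bbbb'
   9  s[2:],s[3:]  3  'bbb'
  10  s[3:],s[4:]  2  'bb'
  11  s[4:],s[8:]  1  'b'
  12  s[8:],s[5:]  1  'b'
  13  s[5:],s[18:]  2  'bd'
  14  s[18:],s[15:]  0  ''
  15  s[15:],s[9:]  1  'c'
  16  s[9:],s[6:]  0  ''
  17  s[6:],s[0:]  1  'd'
  18  s[0:],s[19:]  1  'd'
  19  s[19:],s[10:]  0  ''
  20  s[10:],s[20:]  1  'e'
  21  s[20:],s[12:]  2  'eb'

[0, 1, 2, 1, 1, 0, 1, 1, 4, 3, 2, 1, 1, 2, 0, 1, 0, 1, 1, 0, 1, 2]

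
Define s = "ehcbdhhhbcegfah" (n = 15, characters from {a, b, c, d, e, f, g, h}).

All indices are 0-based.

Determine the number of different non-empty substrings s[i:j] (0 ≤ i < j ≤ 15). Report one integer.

112

sorted suffixes:
  #0 SA[0]=13  'ah'
  #1 SA[1]=8  'bcegfah'
  #2 SA[2]=3  'bdhhhbcegfah'
  #3 SA[3]=2  'cbdhhhbcegfah'
  #4 SA[4]=9  'cegfah'
  #5 SA[5]=4  'dhhhbcegfah'
  #6 SA[6]=10  'egfah'
  #7 SA[7]=0  'ehcbdhhhbcegfah'
  #8 SA[8]=12  'fah'
  #9 SA[9]=11  'gfah'
  #10 SA[10]=14  'h'
  #11 SA[11]=7  'hbcegfah'
  #12 SA[12]=1  'hcbdhhhbcegfah'
  #13 SA[13]=6  'hhbcegfah'
  #14 SA[14]=5  'hhhbcegfah'

SA = [13, 8, 3, 2, 9, 4, 10, 0, 12, 11, 14, 7, 1, 6, 5]
i: (SA[i-1],SA[i]) lcp shared
  1: (13,8) 0 ''
  2: (8,3) 1 'b'
  3: (3,2) 0 ''
  4: (2,9) 1 'c'
  5: (9,4) 0 ''
  6: (4,10) 0 ''
  7: (10,0) 1 'e'
  8: (0,12) 0 ''
  9: (12,11) 0 ''
  10: (11,14) 0 ''
  11: (14,7) 1 'h'
  12: (7,1) 1 'h'
  13: (1,6) 1 'h'
  14: (6,5) 2 'hh'

n(n+1)/2 = 15·16/2 = 120
Σ LCP = 0 + 0 + 1 + 0 + 1 + 0 + 0 + 1 + 0 + 0 + 0 + 1 + 1 + 1 + 2 = 8
distinct = 120 − 8 = 112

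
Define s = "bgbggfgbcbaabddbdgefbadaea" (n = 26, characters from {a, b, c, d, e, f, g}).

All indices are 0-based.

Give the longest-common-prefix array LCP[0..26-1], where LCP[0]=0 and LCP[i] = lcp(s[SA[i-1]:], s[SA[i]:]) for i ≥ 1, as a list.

rank→(start, suffix):
  0 → (25, 'a')
  1 → (10, 'aabddbdgefbadaea')
  2 → (11, 'abddbdgefbadaea')
  3 → (21, 'adaea')
  4 → (23, 'aea')
  5 → (9, 'baabddbdgefbadaea')
  6 → (20, 'badaea')
  7 → (7, 'bcbaabddbdgefbadaea')
  8 → (12, 'bddbdgefbadaea')
  9 → (15, 'bdgefbadaea')
  10 → (0, 'bgbggfgbcbaabddbdgefbadaea')
  11 → (2, 'bggfgbcbaabddbdgefbadaea')
  12 → (8, 'cbaabddbdgefbadaea')
  13 → (22, 'daea')
  14 → (14, 'dbdgefbadaea')
  15 → (13, 'ddbdgefbadaea')
  16 → (16, 'dgefbadaea')
  17 → (24, 'ea')
  18 → (18, 'efbadaea')
  19 → (19, 'fbadaea')
  20 → (5, 'fgbcbaabddbdgefbadaea')
  21 → (6, 'gbcbaabddbdgefbadaea')
  22 → (1, 'gbggfgbcbaabddbdgefbadaea')
  23 → (17, 'gefbadaea')
  24 → (4, 'gfgbcbaabddbdgefbadaea')
  25 → (3, 'ggfgbcbaabddbdgefbadaea')

SA = [25, 10, 11, 21, 23, 9, 20, 7, 12, 15, 0, 2, 8, 22, 14, 13, 16, 24, 18, 19, 5, 6, 1, 17, 4, 3]
i: (SA[i-1],SA[i]) lcp shared
  1: (25,10) 1 'a'
  2: (10,11) 1 'a'
  3: (11,21) 1 'a'
  4: (21,23) 1 'a'
  5: (23,9) 0 ''
  6: (9,20) 2 'ba'
  7: (20,7) 1 'b'
  8: (7,12) 1 'b'
  9: (12,15) 2 'bd'
  10: (15,0) 1 'b'
  11: (0,2) 2 'bg'
  12: (2,8) 0 ''
  13: (8,22) 0 ''
  14: (22,14) 1 'd'
  15: (14,13) 1 'd'
  16: (13,16) 1 'd'
  17: (16,24) 0 ''
  18: (24,18) 1 'e'
  19: (18,19) 0 ''
  20: (19,5) 1 'f'
  21: (5,6) 0 ''
  22: (6,1) 2 'gb'
  23: (1,17) 1 'g'
  24: (17,4) 1 'g'
  25: (4,3) 1 'g'

[0, 1, 1, 1, 1, 0, 2, 1, 1, 2, 1, 2, 0, 0, 1, 1, 1, 0, 1, 0, 1, 0, 2, 1, 1, 1]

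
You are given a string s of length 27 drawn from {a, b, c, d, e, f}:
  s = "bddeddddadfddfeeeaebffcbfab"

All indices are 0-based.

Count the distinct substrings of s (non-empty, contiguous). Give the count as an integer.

349

rank→(start, suffix):
  0 → (25, 'ab')
  1 → (8, 'adfddfeeeaebffcbfab')
  2 → (17, 'aebffcbfab')
  3 → (26, 'b')
  4 → (0, 'bddeddddadfddfeeeaebffcbfab')
  5 → (23, 'bfab')
  6 → (19, 'bffcbfab')
  7 → (22, 'cbfab')
  8 → (7, 'dadfddfeeeaebffcbfab')
  9 → (6, 'ddadfddfeeeaebffcbfab')
  10 → (5, 'dddadfddfeeeaebffcbfab')
  11 → (4, 'ddddadfddfeeeaebffcbfab')
  12 → (1, 'ddeddddadfddfeeeaebffcbfab')
  13 → (11, 'ddfeeeaebffcbfab')
  14 → (2, 'deddddadfddfeeeaebffcbfab')
  15 → (9, 'dfddfeeeaebffcbfab')
  16 → (12, 'dfeeeaebffcbfab')
  17 → (16, 'eaebffcbfab')
  18 → (18, 'ebffcbfab')
  19 → (3, 'eddddadfddfeeeaebffcbfab')
  20 → (15, 'eeaebffcbfab')
  21 → (14, 'eeeaebffcbfab')
  22 → (24, 'fab')
  23 → (21, 'fcbfab')
  24 → (10, 'fddfeeeaebffcbfab')
  25 → (13, 'feeeaebffcbfab')
  26 → (20, 'ffcbfab')

SA = [25, 8, 17, 26, 0, 23, 19, 22, 7, 6, 5, 4, 1, 11, 2, 9, 12, 16, 18, 3, 15, 14, 24, 21, 10, 13, 20]
rank  pair      lcp
   1  s[25:],s[8:]  1  'a'
   2  s[8:],s[17:]  1  'a'
   3  s[17:],s[26:]  0  ''
   4  s[26:],s[0:]  1  'b'
   5  s[0:],s[23:]  1  'b'
   6  s[23:],s[19:]  2  'bf'
   7  s[19:],s[22:]  0  ''
   8  s[22:],s[7:]  0  ''
   9  s[7:],s[6:]  1  'd'
  10  s[6:],s[5:]  2  'dd'
  11  s[5:],s[4:]  3  'ddd'
  12  s[4:],s[1:]  2  'dd'
  13  s[1:],s[11:]  2  'dd'
  14  s[11:],s[2:]  1  'd'
  15  s[2:],s[9:]  1  'd'
  16  s[9:],s[12:]  2  'df'
  17  s[12:],s[16:]  0  ''
  18  s[16:],s[18:]  1  'e'
  19  s[18:],s[3:]  1  'e'
  20  s[3:],s[15:]  1  'e'
  21  s[15:],s[14:]  2  'ee'
  22  s[14:],s[24:]  0  ''
  23  s[24:],s[21:]  1  'f'
  24  s[21:],s[10:]  1  'f'
  25  s[10:],s[13:]  1  'f'
  26  s[13:],s[20:]  1  'f'

n(n+1)/2 = 27·28/2 = 378
Σ LCP = 0 + 1 + 1 + 0 + 1 + 1 + 2 + 0 + 0 + 1 + 2 + 3 + 2 + 2 + 1 + 1 + 2 + 0 + 1 + 1 + 1 + 2 + 0 + 1 + 1 + 1 + 1 = 29
distinct = 378 − 29 = 349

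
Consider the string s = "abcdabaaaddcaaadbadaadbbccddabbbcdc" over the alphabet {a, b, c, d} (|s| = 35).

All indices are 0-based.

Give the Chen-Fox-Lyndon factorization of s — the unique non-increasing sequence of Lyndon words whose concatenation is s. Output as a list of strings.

["abcd", "ab", "aaaddc", "aaadbadaadbbccddabbbcdc"]

emit factor 1: 'abcd' (i=0, period=4)
emit factor 2: 'ab' (i=4, period=2)
emit factor 3: 'aaaddc' (i=6, period=6)
emit factor 4: 'aaadbadaadbbccddabbbcdc' (i=12, period=23)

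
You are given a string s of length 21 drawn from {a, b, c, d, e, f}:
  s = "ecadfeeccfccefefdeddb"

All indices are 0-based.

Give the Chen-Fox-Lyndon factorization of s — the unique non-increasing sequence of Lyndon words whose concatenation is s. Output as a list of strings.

emit factor 1: 'e' (i=0, period=1)
emit factor 2: 'c' (i=1, period=1)
emit factor 3: 'adfeeccfccefefdeddb' (i=2, period=19)

["e", "c", "adfeeccfccefefdeddb"]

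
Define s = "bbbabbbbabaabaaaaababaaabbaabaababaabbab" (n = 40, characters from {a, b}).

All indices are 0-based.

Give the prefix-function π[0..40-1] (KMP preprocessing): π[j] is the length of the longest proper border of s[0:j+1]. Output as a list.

π[0] = 0
j=1 s[j]='b': π[1]=1 (border 'b')
j=2 s[j]='b': π[2]=2 (border 'bb')
j=3 s[j]='a': k: 2→1→0; π[3]=0 (border '')
j=4 s[j]='b': π[4]=1 (border 'b')
j=5 s[j]='b': π[5]=2 (border 'bb')
j=6 s[j]='b': π[6]=3 (border 'bbb')
j=7 s[j]='b': k: 3→2; π[7]=3 (border 'bbb')
j=8 s[j]='a': π[8]=4 (border 'bbba')
j=9 s[j]='b': π[9]=5 (border 'bbbab')
j=10 s[j]='a': k: 5→1→0; π[10]=0 (border '')
j=11 s[j]='a': π[11]=0 (border '')
j=12 s[j]='b': π[12]=1 (border 'b')
j=13 s[j]='a': k: 1→0; π[13]=0 (border '')
j=14 s[j]='a': π[14]=0 (border '')
j=15 s[j]='a': π[15]=0 (border '')
j=16 s[j]='a': π[16]=0 (border '')
j=17 s[j]='a': π[17]=0 (border '')
j=18 s[j]='b': π[18]=1 (border 'b')
j=19 s[j]='a': k: 1→0; π[19]=0 (border '')
j=20 s[j]='b': π[20]=1 (border 'b')
j=21 s[j]='a': k: 1→0; π[21]=0 (border '')
j=22 s[j]='a': π[22]=0 (border '')
j=23 s[j]='a': π[23]=0 (border '')
j=24 s[j]='b': π[24]=1 (border 'b')
j=25 s[j]='b': π[25]=2 (border 'bb')
j=26 s[j]='a': k: 2→1→0; π[26]=0 (border '')
j=27 s[j]='a': π[27]=0 (border '')
j=28 s[j]='b': π[28]=1 (border 'b')
j=29 s[j]='a': k: 1→0; π[29]=0 (border '')
j=30 s[j]='a': π[30]=0 (border '')
j=31 s[j]='b': π[31]=1 (border 'b')
j=32 s[j]='a': k: 1→0; π[32]=0 (border '')
j=33 s[j]='b': π[33]=1 (border 'b')
j=34 s[j]='a': k: 1→0; π[34]=0 (border '')
j=35 s[j]='a': π[35]=0 (border '')
j=36 s[j]='b': π[36]=1 (border 'b')
j=37 s[j]='b': π[37]=2 (border 'bb')
j=38 s[j]='a': k: 2→1→0; π[38]=0 (border '')
j=39 s[j]='b': π[39]=1 (border 'b')

[0, 1, 2, 0, 1, 2, 3, 3, 4, 5, 0, 0, 1, 0, 0, 0, 0, 0, 1, 0, 1, 0, 0, 0, 1, 2, 0, 0, 1, 0, 0, 1, 0, 1, 0, 0, 1, 2, 0, 1]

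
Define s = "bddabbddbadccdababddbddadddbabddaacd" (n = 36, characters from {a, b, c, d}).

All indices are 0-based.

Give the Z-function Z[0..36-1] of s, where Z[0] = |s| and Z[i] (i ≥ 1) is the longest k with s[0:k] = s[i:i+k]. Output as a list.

Z[0]=36
i=1: outside box; Z[1]=0
i=2: outside box; Z[2]=0
i=3: outside box; Z[3]=0
i=4: outside box; Z[4]=1 grow→box=[4,5)
i=5: outside box; Z[5]=3 grow→box=[5,8)
i=6: min(r-i=2, Z[1]=0)=0; Z[6]=0
i=7: min(r-i=1, Z[2]=0)=0; Z[7]=0
i=8: outside box; Z[8]=1 grow→box=[8,9)
i=9: outside box; Z[9]=0
i=10: outside box; Z[10]=0
i=11: outside box; Z[11]=0
i=12: outside box; Z[12]=0
i=13: outside box; Z[13]=0
i=14: outside box; Z[14]=0
i=15: outside box; Z[15]=1 grow→box=[15,16)
i=16: outside box; Z[16]=0
i=17: outside box; Z[17]=3 grow→box=[17,20)
i=18: min(r-i=2, Z[1]=0)=0; Z[18]=0
i=19: min(r-i=1, Z[2]=0)=0; Z[19]=0
i=20: outside box; Z[20]=4 grow→box=[20,24)
i=21: min(r-i=3, Z[1]=0)=0; Z[21]=0
i=22: min(r-i=2, Z[2]=0)=0; Z[22]=0
i=23: min(r-i=1, Z[3]=0)=0; Z[23]=0
i=24: outside box; Z[24]=0
i=25: outside box; Z[25]=0
i=26: outside box; Z[26]=0
i=27: outside box; Z[27]=1 grow→box=[27,28)
i=28: outside box; Z[28]=0
i=29: outside box; Z[29]=4 grow→box=[29,33)
i=30: min(r-i=3, Z[1]=0)=0; Z[30]=0
i=31: min(r-i=2, Z[2]=0)=0; Z[31]=0
i=32: min(r-i=1, Z[3]=0)=0; Z[32]=0
i=33: outside box; Z[33]=0
i=34: outside box; Z[34]=0
i=35: outside box; Z[35]=0

[36, 0, 0, 0, 1, 3, 0, 0, 1, 0, 0, 0, 0, 0, 0, 1, 0, 3, 0, 0, 4, 0, 0, 0, 0, 0, 0, 1, 0, 4, 0, 0, 0, 0, 0, 0]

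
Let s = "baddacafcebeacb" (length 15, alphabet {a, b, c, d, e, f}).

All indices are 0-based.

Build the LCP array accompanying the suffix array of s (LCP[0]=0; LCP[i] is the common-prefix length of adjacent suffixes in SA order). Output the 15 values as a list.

rank | idx | suffix
   0 |   4 | acafcebeacb
   1 |  12 | acb
   2 |   1 | addacafcebeacb
   3 |   6 | afcebeacb
   4 |  14 | b
   5 |   0 | baddacafcebeacb
   6 |  10 | beacb
   7 |   5 | cafcebeacb
   8 |  13 | cb
   9 |   8 | cebeacb
  10 |   3 | dacafcebeacb
  11 |   2 | ddacafcebeacb
  12 |  11 | eacb
  13 |   9 | ebeacb
  14 |   7 | fcebeacb

SA = [4, 12, 1, 6, 14, 0, 10, 5, 13, 8, 3, 2, 11, 9, 7]
i: (SA[i-1],SA[i]) lcp shared
  1: (4,12) 2 'ac'
  2: (12,1) 1 'a'
  3: (1,6) 1 'a'
  4: (6,14) 0 ''
  5: (14,0) 1 'b'
  6: (0,10) 1 'b'
  7: (10,5) 0 ''
  8: (5,13) 1 'c'
  9: (13,8) 1 'c'
  10: (8,3) 0 ''
  11: (3,2) 1 'd'
  12: (2,11) 0 ''
  13: (11,9) 1 'e'
  14: (9,7) 0 ''

[0, 2, 1, 1, 0, 1, 1, 0, 1, 1, 0, 1, 0, 1, 0]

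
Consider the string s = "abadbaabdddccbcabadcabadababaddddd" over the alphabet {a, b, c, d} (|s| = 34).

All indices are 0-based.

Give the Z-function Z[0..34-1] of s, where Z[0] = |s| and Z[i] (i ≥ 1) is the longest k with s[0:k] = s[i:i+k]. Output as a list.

[34, 0, 1, 0, 0, 1, 2, 0, 0, 0, 0, 0, 0, 0, 0, 4, 0, 1, 0, 0, 4, 0, 1, 0, 3, 0, 4, 0, 1, 0, 0, 0, 0, 0]

Z[0]=34
i=1: outside box; Z[1]=0
i=2: outside box; Z[2]=1 scan→box=[2,3)
i=3: outside box; Z[3]=0
i=4: outside box; Z[4]=0
i=5: outside box; Z[5]=1 scan→box=[5,6)
i=6: outside box; Z[6]=2 scan→box=[6,8)
i=7: min(r-i=1, Z[1]=0)=0; Z[7]=0
i=8: outside box; Z[8]=0
i=9: outside box; Z[9]=0
i=10: outside box; Z[10]=0
i=11: outside box; Z[11]=0
i=12: outside box; Z[12]=0
i=13: outside box; Z[13]=0
i=14: outside box; Z[14]=0
i=15: outside box; Z[15]=4 scan→box=[15,19)
i=16: min(r-i=3, Z[1]=0)=0; Z[16]=0
i=17: min(r-i=2, Z[2]=1)=1; Z[17]=1
i=18: min(r-i=1, Z[3]=0)=0; Z[18]=0
i=19: outside box; Z[19]=0
i=20: outside box; Z[20]=4 scan→box=[20,24)
i=21: min(r-i=3, Z[1]=0)=0; Z[21]=0
i=22: min(r-i=2, Z[2]=1)=1; Z[22]=1
i=23: min(r-i=1, Z[3]=0)=0; Z[23]=0
i=24: outside box; Z[24]=3 scan→box=[24,27)
i=25: min(r-i=2, Z[1]=0)=0; Z[25]=0
i=26: min(r-i=1, Z[2]=1)=1; Z[26]=4 scan→box=[26,30)
i=27: min(r-i=3, Z[1]=0)=0; Z[27]=0
i=28: min(r-i=2, Z[2]=1)=1; Z[28]=1
i=29: min(r-i=1, Z[3]=0)=0; Z[29]=0
i=30: outside box; Z[30]=0
i=31: outside box; Z[31]=0
i=32: outside box; Z[32]=0
i=33: outside box; Z[33]=0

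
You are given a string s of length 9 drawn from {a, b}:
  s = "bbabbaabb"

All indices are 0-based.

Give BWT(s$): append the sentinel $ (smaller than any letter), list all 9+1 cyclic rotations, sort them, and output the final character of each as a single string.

rank  rotation    last
    0  $bbabbaabb  b
    1  aabb$bbabb  b
    2  abb$bbabba  a
    3  abbaabb$bb  b
    4  b$bbabbaab  b
    5  baabb$bbab  b
    6  babbaabb$b  b
    7  bb$bbabbaa  a
    8  bbaabb$bba  a
    9  bbabbaabb$  $

bbabbbbaa$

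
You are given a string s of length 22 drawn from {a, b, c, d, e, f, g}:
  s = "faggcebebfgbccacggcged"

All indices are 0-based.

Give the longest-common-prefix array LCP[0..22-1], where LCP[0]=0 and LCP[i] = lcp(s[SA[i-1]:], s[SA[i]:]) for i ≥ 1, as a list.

rank→(start, suffix):
  0 → (14, 'acggcged')
  1 → (1, 'aggcebebfgbccacggcged')
  2 → (11, 'bccacggcged')
  3 → (6, 'bebfgbccacggcged')
  4 → (8, 'bfgbccacggcged')
  5 → (13, 'cacggcged')
  6 → (12, 'ccacggcged')
  7 → (4, 'cebebfgbccacggcged')
  8 → (18, 'cged')
  9 → (15, 'cggcged')
  10 → (21, 'd')
  11 → (5, 'ebebfgbccacggcged')
  12 → (7, 'ebfgbccacggcged')
  13 → (20, 'ed')
  14 → (0, 'faggcebebfgbccacggcged')
  15 → (9, 'fgbccacggcged')
  16 → (10, 'gbccacggcged')
  17 → (3, 'gcebebfgbccacggcged')
  18 → (17, 'gcged')
  19 → (19, 'ged')
  20 → (2, 'ggcebebfgbccacggcged')
  21 → (16, 'ggcged')

SA = [14, 1, 11, 6, 8, 13, 12, 4, 18, 15, 21, 5, 7, 20, 0, 9, 10, 3, 17, 19, 2, 16]
[i] adj suffixes → lcp
  [1] 14/1 → 1 ('a')
  [2] 1/11 → 0 ('')
  [3] 11/6 → 1 ('b')
  [4] 6/8 → 1 ('b')
  [5] 8/13 → 0 ('')
  [6] 13/12 → 1 ('c')
  [7] 12/4 → 1 ('c')
  [8] 4/18 → 1 ('c')
  [9] 18/15 → 2 ('cg')
  [10] 15/21 → 0 ('')
  [11] 21/5 → 0 ('')
  [12] 5/7 → 2 ('eb')
  [13] 7/20 → 1 ('e')
  [14] 20/0 → 0 ('')
  [15] 0/9 → 1 ('f')
  [16] 9/10 → 0 ('')
  [17] 10/3 → 1 ('g')
  [18] 3/17 → 2 ('gc')
  [19] 17/19 → 1 ('g')
  [20] 19/2 → 1 ('g')
  [21] 2/16 → 3 ('ggc')

[0, 1, 0, 1, 1, 0, 1, 1, 1, 2, 0, 0, 2, 1, 0, 1, 0, 1, 2, 1, 1, 3]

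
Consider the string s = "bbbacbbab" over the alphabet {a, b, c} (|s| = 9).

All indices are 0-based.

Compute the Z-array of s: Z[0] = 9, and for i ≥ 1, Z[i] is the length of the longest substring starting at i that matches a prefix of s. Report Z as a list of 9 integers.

[9, 2, 1, 0, 0, 2, 1, 0, 1]

Z[0]=9
i=1: i≥r, start 0; Z[1]=2 grow→box=[1,3)
i=2: min(r-i=1, Z[1]=2)=1; Z[2]=1
i=3: i≥r, start 0; Z[3]=0
i=4: i≥r, start 0; Z[4]=0
i=5: i≥r, start 0; Z[5]=2 grow→box=[5,7)
i=6: min(r-i=1, Z[1]=2)=1; Z[6]=1
i=7: i≥r, start 0; Z[7]=0
i=8: i≥r, start 0; Z[8]=1 grow→box=[8,9)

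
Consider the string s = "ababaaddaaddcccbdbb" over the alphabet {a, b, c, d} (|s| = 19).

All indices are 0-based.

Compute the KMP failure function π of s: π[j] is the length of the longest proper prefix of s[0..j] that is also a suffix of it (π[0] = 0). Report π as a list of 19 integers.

π[0] = 0
j=1 s[j]='b': π[1]=0 (border '')
j=2 s[j]='a': π[2]=1 (border 'a')
j=3 s[j]='b': π[3]=2 (border 'ab')
j=4 s[j]='a': π[4]=3 (border 'aba')
j=5 s[j]='a': k: 3→1→0; π[5]=1 (border 'a')
j=6 s[j]='d': k: 1→0; π[6]=0 (border '')
j=7 s[j]='d': π[7]=0 (border '')
j=8 s[j]='a': π[8]=1 (border 'a')
j=9 s[j]='a': k: 1→0; π[9]=1 (border 'a')
j=10 s[j]='d': k: 1→0; π[10]=0 (border '')
j=11 s[j]='d': π[11]=0 (border '')
j=12 s[j]='c': π[12]=0 (border '')
j=13 s[j]='c': π[13]=0 (border '')
j=14 s[j]='c': π[14]=0 (border '')
j=15 s[j]='b': π[15]=0 (border '')
j=16 s[j]='d': π[16]=0 (border '')
j=17 s[j]='b': π[17]=0 (border '')
j=18 s[j]='b': π[18]=0 (border '')

[0, 0, 1, 2, 3, 1, 0, 0, 1, 1, 0, 0, 0, 0, 0, 0, 0, 0, 0]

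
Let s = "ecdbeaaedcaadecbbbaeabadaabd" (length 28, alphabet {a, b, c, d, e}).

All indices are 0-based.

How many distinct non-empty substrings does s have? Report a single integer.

rank→(start, suffix):
  0 → (24, 'aabd')
  1 → (10, 'aadecbbbaeabadaabd')
  2 → (5, 'aaedcaadecbbbaeabadaabd')
  3 → (20, 'abadaabd')
  4 → (25, 'abd')
  5 → (22, 'adaabd')
  6 → (11, 'adecbbbaeabadaabd')
  7 → (18, 'aeabadaabd')
  8 → (6, 'aedcaadecbbbaeabadaabd')
  9 → (21, 'badaabd')
  10 → (17, 'baeabadaabd')
  11 → (16, 'bbaeabadaabd')
  12 → (15, 'bbbaeabadaabd')
  13 → (26, 'bd')
  14 → (3, 'beaaedcaadecbbbaeabadaabd')
  15 → (9, 'caadecbbbaeabadaabd')
  16 → (14, 'cbbbaeabadaabd')
  17 → (1, 'cdbeaaedcaadecbbbaeabadaabd')
  18 → (27, 'd')
  19 → (23, 'daabd')
  20 → (2, 'dbeaaedcaadecbbbaeabadaabd')
  21 → (8, 'dcaadecbbbaeabadaabd')
  22 → (12, 'decbbbaeabadaabd')
  23 → (4, 'eaaedcaadecbbbaeabadaabd')
  24 → (19, 'eabadaabd')
  25 → (13, 'ecbbbaeabadaabd')
  26 → (0, 'ecdbeaaedcaadecbbbaeabadaabd')
  27 → (7, 'edcaadecbbbaeabadaabd')

SA = [24, 10, 5, 20, 25, 22, 11, 18, 6, 21, 17, 16, 15, 26, 3, 9, 14, 1, 27, 23, 2, 8, 12, 4, 19, 13, 0, 7]
rank  pair      lcp
   1  s[24:],s[10:]  2  'aa'
   2  s[10:],s[5:]  2  'aa'
   3  s[5:],s[20:]  1  'a'
   4  s[20:],s[25:]  2  'ab'
   5  s[25:],s[22:]  1  'a'
   6  s[22:],s[11:]  2  'ad'
   7  s[11:],s[18:]  1  'a'
   8  s[18:],s[6:]  2  'ae'
   9  s[6:],s[21:]  0  ''
  10  s[21:],s[17:]  2  'ba'
  11  s[17:],s[16:]  1  'b'
  12  s[16:],s[15:]  2  'bb'
  13  s[15:],s[26:]  1  'b'
  14  s[26:],s[3:]  1  'b'
  15  s[3:],s[9:]  0  ''
  16  s[9:],s[14:]  1  'c'
  17  s[14:],s[1:]  1  'c'
  18  s[1:],s[27:]  0  ''
  19  s[27:],s[23:]  1  'd'
  20  s[23:],s[2:]  1  'd'
  21  s[2:],s[8:]  1  'd'
  22  s[8:],s[12:]  1  'd'
  23  s[12:],s[4:]  0  ''
  24  s[4:],s[19:]  2  'ea'
  25  s[19:],s[13:]  1  'e'
  26  s[13:],s[0:]  2  'ec'
  27  s[0:],s[7:]  1  'e'

n(n+1)/2 = 28·29/2 = 406
Σ LCP = 0 + 2 + 2 + 1 + 2 + 1 + 2 + 1 + 2 + 0 + 2 + 1 + 2 + 1 + 1 + 0 + 1 + 1 + 0 + 1 + 1 + 1 + 1 + 0 + 2 + 1 + 2 + 1 = 32
distinct = 406 − 32 = 374

374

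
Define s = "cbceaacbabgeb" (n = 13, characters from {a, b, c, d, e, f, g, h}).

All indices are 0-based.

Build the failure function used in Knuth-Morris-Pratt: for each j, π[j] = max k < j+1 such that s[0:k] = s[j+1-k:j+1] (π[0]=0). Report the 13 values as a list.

π[0] = 0
j=1 s[j]='b': π[1]=0 (border '')
j=2 s[j]='c': π[2]=1 (border 'c')
j=3 s[j]='e': k: 1→0; π[3]=0 (border '')
j=4 s[j]='a': π[4]=0 (border '')
j=5 s[j]='a': π[5]=0 (border '')
j=6 s[j]='c': π[6]=1 (border 'c')
j=7 s[j]='b': π[7]=2 (border 'cb')
j=8 s[j]='a': k: 2→0; π[8]=0 (border '')
j=9 s[j]='b': π[9]=0 (border '')
j=10 s[j]='g': π[10]=0 (border '')
j=11 s[j]='e': π[11]=0 (border '')
j=12 s[j]='b': π[12]=0 (border '')

[0, 0, 1, 0, 0, 0, 1, 2, 0, 0, 0, 0, 0]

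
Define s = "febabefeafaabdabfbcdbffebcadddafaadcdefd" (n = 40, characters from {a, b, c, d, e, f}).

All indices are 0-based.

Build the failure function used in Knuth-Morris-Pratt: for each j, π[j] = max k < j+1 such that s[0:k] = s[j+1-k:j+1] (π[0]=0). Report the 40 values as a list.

[0, 0, 0, 0, 0, 0, 1, 2, 0, 1, 0, 0, 0, 0, 0, 0, 1, 0, 0, 0, 0, 1, 1, 2, 3, 0, 0, 0, 0, 0, 0, 1, 0, 0, 0, 0, 0, 0, 1, 0]

π[0] = 0
j=1 s[j]='e': π[1]=0 (border '')
j=2 s[j]='b': π[2]=0 (border '')
j=3 s[j]='a': π[3]=0 (border '')
j=4 s[j]='b': π[4]=0 (border '')
j=5 s[j]='e': π[5]=0 (border '')
j=6 s[j]='f': π[6]=1 (border 'f')
j=7 s[j]='e': π[7]=2 (border 'fe')
j=8 s[j]='a': k: 2→0; π[8]=0 (border '')
j=9 s[j]='f': π[9]=1 (border 'f')
j=10 s[j]='a': k: 1→0; π[10]=0 (border '')
j=11 s[j]='a': π[11]=0 (border '')
j=12 s[j]='b': π[12]=0 (border '')
j=13 s[j]='d': π[13]=0 (border '')
j=14 s[j]='a': π[14]=0 (border '')
j=15 s[j]='b': π[15]=0 (border '')
j=16 s[j]='f': π[16]=1 (border 'f')
j=17 s[j]='b': k: 1→0; π[17]=0 (border '')
j=18 s[j]='c': π[18]=0 (border '')
j=19 s[j]='d': π[19]=0 (border '')
j=20 s[j]='b': π[20]=0 (border '')
j=21 s[j]='f': π[21]=1 (border 'f')
j=22 s[j]='f': k: 1→0; π[22]=1 (border 'f')
j=23 s[j]='e': π[23]=2 (border 'fe')
j=24 s[j]='b': π[24]=3 (border 'feb')
j=25 s[j]='c': k: 3→0; π[25]=0 (border '')
j=26 s[j]='a': π[26]=0 (border '')
j=27 s[j]='d': π[27]=0 (border '')
j=28 s[j]='d': π[28]=0 (border '')
j=29 s[j]='d': π[29]=0 (border '')
j=30 s[j]='a': π[30]=0 (border '')
j=31 s[j]='f': π[31]=1 (border 'f')
j=32 s[j]='a': k: 1→0; π[32]=0 (border '')
j=33 s[j]='a': π[33]=0 (border '')
j=34 s[j]='d': π[34]=0 (border '')
j=35 s[j]='c': π[35]=0 (border '')
j=36 s[j]='d': π[36]=0 (border '')
j=37 s[j]='e': π[37]=0 (border '')
j=38 s[j]='f': π[38]=1 (border 'f')
j=39 s[j]='d': k: 1→0; π[39]=0 (border '')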